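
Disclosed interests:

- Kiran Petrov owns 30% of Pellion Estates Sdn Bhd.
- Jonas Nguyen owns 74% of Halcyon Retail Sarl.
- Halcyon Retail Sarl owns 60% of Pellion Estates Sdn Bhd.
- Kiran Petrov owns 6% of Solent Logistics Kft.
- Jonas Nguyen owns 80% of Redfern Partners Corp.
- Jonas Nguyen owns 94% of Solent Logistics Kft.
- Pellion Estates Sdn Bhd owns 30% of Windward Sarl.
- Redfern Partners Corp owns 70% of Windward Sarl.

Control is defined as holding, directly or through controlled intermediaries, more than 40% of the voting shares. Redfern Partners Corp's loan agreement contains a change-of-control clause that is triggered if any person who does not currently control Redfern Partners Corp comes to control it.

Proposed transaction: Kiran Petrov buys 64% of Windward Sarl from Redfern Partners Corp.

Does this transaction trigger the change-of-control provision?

No

The purchase adds only to Kiran's holdings (Redfern's stake shrinks), so Kiran is the only person who could newly come to control Redfern.
Kiran's largest direct stake is 30% in Pellion, which does not meet the threshold, so Kiran controls no company.
Neither Kiran nor any entity Kiran controls holds any voting interest in Redfern.
So before the transaction, Kiran does not control Redfern.
After the purchase, Kiran holds 64% of Windward directly, and Redfern's stake falls to 6%.
Kiran holds 64% of Windward, so Kiran controls Windward.
After the transaction, neither Kiran nor any entity Kiran controls holds a voting interest in Redfern, so Kiran still does not control it.
No new person acquires control, so the clause is not triggered.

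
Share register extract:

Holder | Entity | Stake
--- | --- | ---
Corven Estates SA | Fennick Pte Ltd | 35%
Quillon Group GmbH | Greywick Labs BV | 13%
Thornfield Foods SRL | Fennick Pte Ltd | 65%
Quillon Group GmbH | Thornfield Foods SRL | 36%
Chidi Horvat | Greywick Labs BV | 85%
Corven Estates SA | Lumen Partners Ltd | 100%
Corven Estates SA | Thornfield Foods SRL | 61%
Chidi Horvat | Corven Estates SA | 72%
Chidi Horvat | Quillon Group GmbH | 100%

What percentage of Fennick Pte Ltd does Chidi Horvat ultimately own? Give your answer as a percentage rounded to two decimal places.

77.15%

Chidi reaches Fennick along 3 paths.
Via Corven: 72% × 35% = 25.2%.
Via Corven → Thornfield: 72% × 61% × 65% = 28.548%.
Via Quillon → Thornfield: 100% × 36% × 65% = 23.4%.
Total: 25.2% + 28.548% + 23.4% = 77.148%.
Rounded: 77.15%.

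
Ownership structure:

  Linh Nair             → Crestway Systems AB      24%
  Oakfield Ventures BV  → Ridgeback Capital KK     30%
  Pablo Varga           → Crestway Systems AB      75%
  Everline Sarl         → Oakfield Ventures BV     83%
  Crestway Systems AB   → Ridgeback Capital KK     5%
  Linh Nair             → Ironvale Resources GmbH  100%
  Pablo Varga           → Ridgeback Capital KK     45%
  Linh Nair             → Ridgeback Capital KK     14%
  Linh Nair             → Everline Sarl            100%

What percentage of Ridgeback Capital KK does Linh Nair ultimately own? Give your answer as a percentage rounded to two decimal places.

40.10%

Linh reaches Ridgeback along 3 paths.
Via Crestway: 24% × 5% = 1.2%.
Via Everline → Oakfield: 100% × 83% × 30% = 24.9%.
Direct stake: 14% = 14%.
Total: 1.2% + 24.9% + 14% = 40.1%.
Rounded: 40.10%.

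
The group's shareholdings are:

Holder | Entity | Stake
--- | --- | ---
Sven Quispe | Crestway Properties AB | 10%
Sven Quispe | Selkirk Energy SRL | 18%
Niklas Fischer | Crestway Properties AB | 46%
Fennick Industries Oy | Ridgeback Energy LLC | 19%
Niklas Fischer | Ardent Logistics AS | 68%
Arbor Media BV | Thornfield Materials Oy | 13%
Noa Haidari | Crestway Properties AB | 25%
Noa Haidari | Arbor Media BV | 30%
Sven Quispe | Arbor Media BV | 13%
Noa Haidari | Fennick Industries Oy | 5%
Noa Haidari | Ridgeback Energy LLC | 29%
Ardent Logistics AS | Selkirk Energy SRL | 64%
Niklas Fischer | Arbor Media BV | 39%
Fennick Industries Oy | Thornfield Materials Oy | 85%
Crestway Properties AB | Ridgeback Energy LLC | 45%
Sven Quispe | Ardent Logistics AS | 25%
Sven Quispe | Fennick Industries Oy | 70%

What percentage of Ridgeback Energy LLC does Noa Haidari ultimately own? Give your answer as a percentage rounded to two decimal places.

41.20%

Noa reaches Ridgeback along 3 paths.
Direct stake: 29% = 29%.
Via Crestway: 25% × 45% = 11.25%.
Via Fennick: 5% × 19% = 0.95%.
Total: 29% + 11.25% + 0.95% = 41.2%.
Rounded: 41.20%.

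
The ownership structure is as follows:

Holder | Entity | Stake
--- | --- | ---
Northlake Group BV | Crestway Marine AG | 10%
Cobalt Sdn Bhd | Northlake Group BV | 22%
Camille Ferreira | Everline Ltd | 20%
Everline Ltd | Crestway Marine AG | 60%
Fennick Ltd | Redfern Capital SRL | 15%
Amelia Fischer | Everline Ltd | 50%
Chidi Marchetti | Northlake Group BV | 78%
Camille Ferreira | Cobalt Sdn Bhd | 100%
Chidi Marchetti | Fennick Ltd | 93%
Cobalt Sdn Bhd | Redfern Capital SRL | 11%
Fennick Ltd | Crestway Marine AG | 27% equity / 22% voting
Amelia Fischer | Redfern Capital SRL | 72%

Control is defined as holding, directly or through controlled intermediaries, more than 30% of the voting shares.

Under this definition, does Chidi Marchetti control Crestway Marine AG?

Yes

Chidi holds 78% of Northlake, so Chidi controls Northlake.
Chidi holds 93% of Fennick, so Chidi controls Fennick.
Northlake and Fennick together hold 10% + 22% = 32% of Crestway, so Chidi controls Crestway.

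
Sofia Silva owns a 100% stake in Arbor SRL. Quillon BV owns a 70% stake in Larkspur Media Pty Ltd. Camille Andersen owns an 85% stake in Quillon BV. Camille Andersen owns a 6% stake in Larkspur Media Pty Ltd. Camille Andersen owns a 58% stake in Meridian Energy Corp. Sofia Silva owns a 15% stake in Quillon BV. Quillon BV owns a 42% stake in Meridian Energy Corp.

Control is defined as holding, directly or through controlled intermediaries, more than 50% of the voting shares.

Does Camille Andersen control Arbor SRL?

Camille holds 85% of Quillon, so Camille controls Quillon.
Camille and Quillon together hold 6% + 70% = 76% of Larkspur, so Camille controls Larkspur.
Camille and Quillon together hold 58% + 42% = 100% of Meridian, so Camille controls Meridian.
Neither Camille nor any entity Camille controls holds any voting interest in Arbor.
So Camille does not control Arbor.

No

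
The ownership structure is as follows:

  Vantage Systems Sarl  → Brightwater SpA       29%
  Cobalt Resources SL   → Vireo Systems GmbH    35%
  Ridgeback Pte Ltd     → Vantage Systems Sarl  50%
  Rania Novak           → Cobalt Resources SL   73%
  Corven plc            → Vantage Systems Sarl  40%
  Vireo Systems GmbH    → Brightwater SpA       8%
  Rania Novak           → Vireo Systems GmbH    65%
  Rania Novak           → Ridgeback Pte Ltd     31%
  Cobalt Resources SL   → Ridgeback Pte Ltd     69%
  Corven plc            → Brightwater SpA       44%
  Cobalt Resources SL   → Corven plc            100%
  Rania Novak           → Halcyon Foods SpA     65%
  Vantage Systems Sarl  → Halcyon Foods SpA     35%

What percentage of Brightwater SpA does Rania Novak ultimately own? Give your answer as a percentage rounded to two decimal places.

59.63%

Rania reaches Brightwater along 6 paths.
Via Cobalt → Corven: 73% × 100% × 44% = 32.12%.
Via Cobalt → Ridgeback → Vantage: 73% × 69% × 50% × 29% = 7.30365%.
Via Ridgeback → Vantage: 31% × 50% × 29% = 4.495%.
Via Cobalt → Corven → Vantage: 73% × 100% × 40% × 29% = 8.468%.
Via Cobalt → Vireo: 73% × 35% × 8% = 2.044%.
Via Vireo: 65% × 8% = 5.2%.
Total: 32.12% + 7.30365% + 4.495% + 8.468% + 2.044% + 5.2% = 59.63065%.
Rounded: 59.63%.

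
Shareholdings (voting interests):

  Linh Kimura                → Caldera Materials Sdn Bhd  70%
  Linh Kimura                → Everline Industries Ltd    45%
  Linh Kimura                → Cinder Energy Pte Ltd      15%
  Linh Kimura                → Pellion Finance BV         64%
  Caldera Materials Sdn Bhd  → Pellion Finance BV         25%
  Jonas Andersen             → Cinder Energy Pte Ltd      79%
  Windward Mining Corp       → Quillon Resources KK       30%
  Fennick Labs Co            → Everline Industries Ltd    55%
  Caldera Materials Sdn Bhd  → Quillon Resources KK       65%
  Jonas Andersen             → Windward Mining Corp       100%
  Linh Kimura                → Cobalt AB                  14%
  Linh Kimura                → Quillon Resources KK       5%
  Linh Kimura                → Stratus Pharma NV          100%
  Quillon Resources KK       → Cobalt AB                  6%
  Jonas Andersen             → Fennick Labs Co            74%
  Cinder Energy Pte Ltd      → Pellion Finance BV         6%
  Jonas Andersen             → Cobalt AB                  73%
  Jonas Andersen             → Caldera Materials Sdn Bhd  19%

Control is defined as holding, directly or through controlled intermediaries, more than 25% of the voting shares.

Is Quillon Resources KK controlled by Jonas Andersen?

Yes

Jonas holds 100% of Windward, so Jonas controls Windward.
Windward holds 30% of Quillon, so Jonas controls Quillon.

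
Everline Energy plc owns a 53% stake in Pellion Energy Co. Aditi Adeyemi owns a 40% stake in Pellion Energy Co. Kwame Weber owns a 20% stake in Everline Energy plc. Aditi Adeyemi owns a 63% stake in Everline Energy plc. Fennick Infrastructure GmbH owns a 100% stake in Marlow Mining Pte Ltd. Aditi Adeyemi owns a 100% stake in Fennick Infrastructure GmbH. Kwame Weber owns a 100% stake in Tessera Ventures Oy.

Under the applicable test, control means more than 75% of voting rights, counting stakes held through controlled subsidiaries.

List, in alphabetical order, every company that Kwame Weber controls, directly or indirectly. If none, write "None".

Kwame holds 100% of Tessera, so Kwame controls Tessera.
No other company's threshold is met.

Tessera Ventures Oy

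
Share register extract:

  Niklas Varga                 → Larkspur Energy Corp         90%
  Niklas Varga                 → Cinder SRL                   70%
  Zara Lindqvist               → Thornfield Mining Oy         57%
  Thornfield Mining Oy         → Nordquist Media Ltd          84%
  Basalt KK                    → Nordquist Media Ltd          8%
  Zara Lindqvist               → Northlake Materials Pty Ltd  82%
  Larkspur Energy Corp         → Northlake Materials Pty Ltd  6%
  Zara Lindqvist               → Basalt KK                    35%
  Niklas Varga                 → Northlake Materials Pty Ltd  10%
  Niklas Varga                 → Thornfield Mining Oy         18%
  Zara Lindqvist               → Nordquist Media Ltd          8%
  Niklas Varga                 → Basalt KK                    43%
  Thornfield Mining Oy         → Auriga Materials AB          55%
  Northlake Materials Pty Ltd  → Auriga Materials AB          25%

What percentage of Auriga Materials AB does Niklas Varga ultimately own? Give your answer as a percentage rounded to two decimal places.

13.75%

Niklas reaches Auriga along 3 paths.
Via Thornfield: 18% × 55% = 9.9%.
Via Northlake: 10% × 25% = 2.5%.
Via Larkspur → Northlake: 90% × 6% × 25% = 1.35%.
Total: 9.9% + 2.5% + 1.35% = 13.75%.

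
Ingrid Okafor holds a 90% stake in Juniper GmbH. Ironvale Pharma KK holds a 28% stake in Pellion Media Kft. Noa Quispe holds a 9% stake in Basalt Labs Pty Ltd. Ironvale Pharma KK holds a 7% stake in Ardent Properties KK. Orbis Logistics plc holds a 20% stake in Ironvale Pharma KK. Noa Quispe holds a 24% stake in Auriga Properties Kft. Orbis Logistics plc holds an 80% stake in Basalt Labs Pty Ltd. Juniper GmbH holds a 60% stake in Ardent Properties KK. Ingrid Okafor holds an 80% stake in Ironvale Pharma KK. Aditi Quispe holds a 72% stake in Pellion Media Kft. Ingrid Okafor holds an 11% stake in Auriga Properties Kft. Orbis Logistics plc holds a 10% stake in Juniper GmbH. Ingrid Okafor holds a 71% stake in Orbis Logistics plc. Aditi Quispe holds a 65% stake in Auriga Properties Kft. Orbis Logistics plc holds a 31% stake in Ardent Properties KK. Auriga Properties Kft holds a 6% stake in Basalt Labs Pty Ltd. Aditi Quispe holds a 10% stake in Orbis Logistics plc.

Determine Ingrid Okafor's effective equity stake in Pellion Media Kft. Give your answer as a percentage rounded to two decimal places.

Ingrid reaches Pellion along 2 paths.
Via Orbis → Ironvale: 71% × 20% × 28% = 3.976%.
Via Ironvale: 80% × 28% = 22.4%.
Total: 3.976% + 22.4% = 26.376%.
Rounded: 26.38%.

26.38%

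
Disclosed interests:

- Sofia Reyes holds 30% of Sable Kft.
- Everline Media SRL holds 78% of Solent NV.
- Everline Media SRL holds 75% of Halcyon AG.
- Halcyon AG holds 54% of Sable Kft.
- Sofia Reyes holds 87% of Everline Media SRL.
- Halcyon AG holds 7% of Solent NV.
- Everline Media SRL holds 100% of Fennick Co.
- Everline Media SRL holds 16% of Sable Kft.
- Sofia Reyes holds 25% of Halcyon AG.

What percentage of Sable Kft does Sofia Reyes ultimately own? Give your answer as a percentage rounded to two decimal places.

Sofia reaches Sable along 4 paths.
Via Everline: 87% × 16% = 13.92%.
Via Everline → Halcyon: 87% × 75% × 54% = 35.235%.
Via Halcyon: 25% × 54% = 13.5%.
Direct stake: 30% = 30%.
Total: 13.92% + 35.235% + 13.5% + 30% = 92.655%.
Rounded: 92.66%.

92.66%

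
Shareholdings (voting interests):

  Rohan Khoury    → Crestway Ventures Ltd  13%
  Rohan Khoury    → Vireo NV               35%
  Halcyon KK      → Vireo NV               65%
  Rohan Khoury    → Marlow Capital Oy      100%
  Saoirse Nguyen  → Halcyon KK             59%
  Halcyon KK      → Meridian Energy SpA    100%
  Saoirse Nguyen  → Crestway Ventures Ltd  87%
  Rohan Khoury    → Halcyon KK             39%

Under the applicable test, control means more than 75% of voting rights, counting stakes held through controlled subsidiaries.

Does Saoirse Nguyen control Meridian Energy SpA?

No

Saoirse holds 87% of Crestway, so Saoirse controls Crestway.
Neither Saoirse nor any entity Saoirse controls holds any voting interest in Meridian.
So Saoirse does not control Meridian.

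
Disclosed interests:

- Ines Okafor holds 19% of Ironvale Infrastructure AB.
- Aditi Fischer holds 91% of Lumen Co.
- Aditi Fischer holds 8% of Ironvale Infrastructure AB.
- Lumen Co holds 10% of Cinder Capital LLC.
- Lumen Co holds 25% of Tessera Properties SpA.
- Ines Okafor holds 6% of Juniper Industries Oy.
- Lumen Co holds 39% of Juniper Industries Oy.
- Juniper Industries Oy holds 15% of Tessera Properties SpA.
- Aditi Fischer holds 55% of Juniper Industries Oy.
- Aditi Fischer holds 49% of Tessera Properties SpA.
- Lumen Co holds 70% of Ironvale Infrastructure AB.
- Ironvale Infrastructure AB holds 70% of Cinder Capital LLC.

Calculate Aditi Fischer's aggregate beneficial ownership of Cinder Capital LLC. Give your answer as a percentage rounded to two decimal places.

59.29%

Aditi reaches Cinder along 3 paths.
Via Lumen → Ironvale: 91% × 70% × 70% = 44.59%.
Via Ironvale: 8% × 70% = 5.6%.
Via Lumen: 91% × 10% = 9.1%.
Total: 44.59% + 5.6% + 9.1% = 59.29%.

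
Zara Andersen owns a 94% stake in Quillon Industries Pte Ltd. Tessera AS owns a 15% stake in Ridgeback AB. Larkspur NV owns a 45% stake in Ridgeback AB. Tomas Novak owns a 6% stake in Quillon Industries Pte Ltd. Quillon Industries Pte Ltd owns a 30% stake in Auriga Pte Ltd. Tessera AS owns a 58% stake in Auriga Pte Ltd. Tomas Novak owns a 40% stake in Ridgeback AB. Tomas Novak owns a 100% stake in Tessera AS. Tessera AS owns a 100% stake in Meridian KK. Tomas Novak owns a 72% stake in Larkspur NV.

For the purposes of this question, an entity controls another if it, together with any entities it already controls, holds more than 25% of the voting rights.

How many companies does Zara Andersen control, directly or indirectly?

Zara holds 94% of Quillon, so Zara controls Quillon.
Quillon holds 30% of Auriga, so Zara controls Auriga.
No other company's threshold is met.
Zara controls 2 companies.

2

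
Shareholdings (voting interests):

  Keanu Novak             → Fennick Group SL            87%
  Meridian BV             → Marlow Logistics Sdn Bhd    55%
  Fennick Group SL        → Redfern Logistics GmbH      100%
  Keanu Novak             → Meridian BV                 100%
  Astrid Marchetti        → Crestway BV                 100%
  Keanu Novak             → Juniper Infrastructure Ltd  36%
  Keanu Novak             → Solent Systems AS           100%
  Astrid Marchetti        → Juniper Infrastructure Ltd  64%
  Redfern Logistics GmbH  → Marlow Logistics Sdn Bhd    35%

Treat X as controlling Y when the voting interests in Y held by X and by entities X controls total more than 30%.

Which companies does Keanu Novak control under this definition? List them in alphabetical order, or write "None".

Fennick Group SL, Juniper Infrastructure Ltd, Marlow Logistics Sdn Bhd, Meridian BV, Redfern Logistics GmbH, Solent Systems AS

Keanu holds 87% of Fennick, so Keanu controls Fennick.
Keanu holds 100% of Solent, so Keanu controls Solent.
Keanu holds 100% of Meridian, so Keanu controls Meridian.
Fennick holds 100% of Redfern, so Keanu controls Redfern.
Meridian and Redfern together hold 55% + 35% = 90% of Marlow, so Keanu controls Marlow.
Keanu holds 36% of Juniper, so Keanu controls Juniper.
No other company's threshold is met.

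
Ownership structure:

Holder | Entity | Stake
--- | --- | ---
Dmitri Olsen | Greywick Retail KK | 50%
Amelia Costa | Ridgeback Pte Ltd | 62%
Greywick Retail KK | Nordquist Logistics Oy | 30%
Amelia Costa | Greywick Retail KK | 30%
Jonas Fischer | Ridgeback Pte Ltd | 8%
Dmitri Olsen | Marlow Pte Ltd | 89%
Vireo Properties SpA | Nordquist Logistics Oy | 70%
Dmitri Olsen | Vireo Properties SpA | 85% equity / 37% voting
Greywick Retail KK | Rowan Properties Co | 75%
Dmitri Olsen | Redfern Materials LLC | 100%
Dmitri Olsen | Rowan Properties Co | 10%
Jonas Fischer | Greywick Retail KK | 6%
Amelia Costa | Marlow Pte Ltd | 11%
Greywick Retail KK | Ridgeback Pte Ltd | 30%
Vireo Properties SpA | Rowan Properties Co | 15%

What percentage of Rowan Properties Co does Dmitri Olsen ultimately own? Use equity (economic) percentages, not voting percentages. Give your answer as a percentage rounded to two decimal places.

Dmitri reaches Rowan along 3 paths.
Direct stake: 10% = 10%.
Via Greywick: 50% × 75% = 37.5%.
Via Vireo: 85% × 15% = 12.75%.
Total: 10% + 37.5% + 12.75% = 60.25%.

60.25%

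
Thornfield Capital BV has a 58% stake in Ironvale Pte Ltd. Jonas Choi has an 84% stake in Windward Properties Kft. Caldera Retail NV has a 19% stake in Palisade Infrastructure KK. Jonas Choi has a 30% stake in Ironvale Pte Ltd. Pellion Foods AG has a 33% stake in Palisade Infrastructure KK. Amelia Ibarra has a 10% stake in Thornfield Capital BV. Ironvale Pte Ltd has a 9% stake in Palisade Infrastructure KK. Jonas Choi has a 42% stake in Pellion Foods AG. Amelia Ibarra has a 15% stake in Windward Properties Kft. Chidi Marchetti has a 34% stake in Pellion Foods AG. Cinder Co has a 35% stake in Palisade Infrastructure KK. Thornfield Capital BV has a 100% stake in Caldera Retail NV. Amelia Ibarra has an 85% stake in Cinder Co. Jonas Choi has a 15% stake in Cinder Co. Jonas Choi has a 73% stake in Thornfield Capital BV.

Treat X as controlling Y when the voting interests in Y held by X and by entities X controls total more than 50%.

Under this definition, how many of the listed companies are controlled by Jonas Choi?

4

Jonas holds 84% of Windward, so Jonas controls Windward.
Jonas holds 73% of Thornfield, so Jonas controls Thornfield.
Thornfield and Jonas together hold 58% + 30% = 88% of Ironvale, so Jonas controls Ironvale.
Thornfield holds 100% of Caldera, so Jonas controls Caldera.
No other company's threshold is met.
Jonas controls 4 companies.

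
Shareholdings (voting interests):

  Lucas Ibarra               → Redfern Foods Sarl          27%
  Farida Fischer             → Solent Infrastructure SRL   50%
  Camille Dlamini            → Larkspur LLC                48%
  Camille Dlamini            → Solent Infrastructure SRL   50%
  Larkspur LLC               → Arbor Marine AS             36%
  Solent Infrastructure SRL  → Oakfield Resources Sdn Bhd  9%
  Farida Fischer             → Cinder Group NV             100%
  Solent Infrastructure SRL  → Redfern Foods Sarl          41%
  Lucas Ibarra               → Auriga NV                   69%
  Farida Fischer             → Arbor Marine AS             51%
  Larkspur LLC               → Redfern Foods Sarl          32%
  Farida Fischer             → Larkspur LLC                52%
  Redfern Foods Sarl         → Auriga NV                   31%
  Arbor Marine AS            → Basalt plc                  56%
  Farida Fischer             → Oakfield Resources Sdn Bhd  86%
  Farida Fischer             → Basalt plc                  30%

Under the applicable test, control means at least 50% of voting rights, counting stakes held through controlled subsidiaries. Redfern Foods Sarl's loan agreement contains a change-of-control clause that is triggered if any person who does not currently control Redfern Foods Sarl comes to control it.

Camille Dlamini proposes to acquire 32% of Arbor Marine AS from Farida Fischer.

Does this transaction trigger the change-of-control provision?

No

The purchase adds only to Camille's holdings (Farida's stake shrinks), so Camille is the only person who could newly come to control Redfern.
Camille holds 50% of Solent, so Camille controls Solent.
In Redfern, Camille's side holds only 41%, not ≥ 50%.
So before the transaction, Camille does not control Redfern.
After the purchase, Camille holds 32% of Arbor directly, and Farida's stake falls to 19%.
Camille's side now holds 32% of Arbor, not ≥ 50%, so Camille still does not control Arbor.
After the transaction, Camille's side holds 41% of Redfern, not ≥ 50%, so Camille still does not control Redfern.
No new person acquires control, so the clause is not triggered.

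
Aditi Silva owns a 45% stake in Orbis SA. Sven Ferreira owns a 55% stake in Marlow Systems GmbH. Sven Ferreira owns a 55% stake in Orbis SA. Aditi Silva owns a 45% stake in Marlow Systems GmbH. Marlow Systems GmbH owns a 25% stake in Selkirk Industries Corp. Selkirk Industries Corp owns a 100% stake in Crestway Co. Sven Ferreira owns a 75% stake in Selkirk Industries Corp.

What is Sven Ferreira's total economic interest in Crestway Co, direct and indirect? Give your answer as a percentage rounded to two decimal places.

Sven reaches Crestway along 2 paths.
Via Selkirk: 75% × 100% = 75%.
Via Marlow → Selkirk: 55% × 25% × 100% = 13.75%.
Total: 75% + 13.75% = 88.75%.

88.75%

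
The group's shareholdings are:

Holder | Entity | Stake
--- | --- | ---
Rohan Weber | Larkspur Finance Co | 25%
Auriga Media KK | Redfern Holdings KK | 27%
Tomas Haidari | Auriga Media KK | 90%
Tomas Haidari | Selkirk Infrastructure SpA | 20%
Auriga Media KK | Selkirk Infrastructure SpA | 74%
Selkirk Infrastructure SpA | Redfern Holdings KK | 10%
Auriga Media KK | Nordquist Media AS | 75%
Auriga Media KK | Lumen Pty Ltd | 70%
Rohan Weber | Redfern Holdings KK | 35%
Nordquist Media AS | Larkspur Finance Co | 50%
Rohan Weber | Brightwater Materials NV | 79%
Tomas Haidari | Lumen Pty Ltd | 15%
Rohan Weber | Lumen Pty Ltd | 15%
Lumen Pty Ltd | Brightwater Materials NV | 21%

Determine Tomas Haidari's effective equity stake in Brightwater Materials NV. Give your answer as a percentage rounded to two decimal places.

Tomas reaches Brightwater along 2 paths.
Via Auriga → Lumen: 90% × 70% × 21% = 13.23%.
Via Lumen: 15% × 21% = 3.15%.
Total: 13.23% + 3.15% = 16.38%.

16.38%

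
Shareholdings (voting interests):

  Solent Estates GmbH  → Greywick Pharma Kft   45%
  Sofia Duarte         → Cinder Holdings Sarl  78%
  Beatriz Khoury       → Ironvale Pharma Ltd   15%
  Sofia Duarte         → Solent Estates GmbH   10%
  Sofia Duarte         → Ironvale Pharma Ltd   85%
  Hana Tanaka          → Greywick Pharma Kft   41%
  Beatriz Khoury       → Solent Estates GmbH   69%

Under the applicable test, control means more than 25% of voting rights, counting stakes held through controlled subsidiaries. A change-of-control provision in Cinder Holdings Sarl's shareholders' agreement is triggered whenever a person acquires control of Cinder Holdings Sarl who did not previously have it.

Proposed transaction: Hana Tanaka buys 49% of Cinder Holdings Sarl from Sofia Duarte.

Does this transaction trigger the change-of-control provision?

The purchase adds only to Hana's holdings (Sofia's stake shrinks), so Hana is the only person who could newly come to control Cinder.
Hana holds 41% of Greywick, so Hana controls Greywick.
Neither Hana nor any entity Hana controls holds any voting interest in Cinder.
So before the transaction, Hana does not control Cinder.
After the purchase, Hana holds 49% of Cinder directly, and Sofia's stake falls to 29%.
Hana holds 49% of Cinder, so Hana controls Cinder.
Hana did not control Cinder before and does after, so the clause is triggered.

Yes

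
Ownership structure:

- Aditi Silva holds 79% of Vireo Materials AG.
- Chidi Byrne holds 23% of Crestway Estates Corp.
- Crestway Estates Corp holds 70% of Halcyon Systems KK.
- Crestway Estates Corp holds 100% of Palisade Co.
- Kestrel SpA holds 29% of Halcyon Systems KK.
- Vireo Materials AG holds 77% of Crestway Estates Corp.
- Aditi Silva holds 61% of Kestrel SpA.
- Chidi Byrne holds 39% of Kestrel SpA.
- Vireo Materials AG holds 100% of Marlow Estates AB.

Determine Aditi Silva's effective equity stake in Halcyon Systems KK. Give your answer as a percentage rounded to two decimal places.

Aditi reaches Halcyon along 2 paths.
Via Vireo → Crestway: 79% × 77% × 70% = 42.581%.
Via Kestrel: 61% × 29% = 17.69%.
Total: 42.581% + 17.69% = 60.271%.
Rounded: 60.27%.

60.27%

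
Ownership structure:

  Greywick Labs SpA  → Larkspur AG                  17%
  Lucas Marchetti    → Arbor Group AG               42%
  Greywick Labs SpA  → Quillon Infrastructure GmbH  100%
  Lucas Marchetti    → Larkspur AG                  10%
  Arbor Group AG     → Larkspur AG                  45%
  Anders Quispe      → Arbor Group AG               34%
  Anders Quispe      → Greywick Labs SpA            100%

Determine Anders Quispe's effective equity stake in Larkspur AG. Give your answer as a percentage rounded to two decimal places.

Anders reaches Larkspur along 2 paths.
Via Greywick: 100% × 17% = 17%.
Via Arbor: 34% × 45% = 15.3%.
Total: 17% + 15.3% = 32.3%.
Rounded: 32.30%.

32.30%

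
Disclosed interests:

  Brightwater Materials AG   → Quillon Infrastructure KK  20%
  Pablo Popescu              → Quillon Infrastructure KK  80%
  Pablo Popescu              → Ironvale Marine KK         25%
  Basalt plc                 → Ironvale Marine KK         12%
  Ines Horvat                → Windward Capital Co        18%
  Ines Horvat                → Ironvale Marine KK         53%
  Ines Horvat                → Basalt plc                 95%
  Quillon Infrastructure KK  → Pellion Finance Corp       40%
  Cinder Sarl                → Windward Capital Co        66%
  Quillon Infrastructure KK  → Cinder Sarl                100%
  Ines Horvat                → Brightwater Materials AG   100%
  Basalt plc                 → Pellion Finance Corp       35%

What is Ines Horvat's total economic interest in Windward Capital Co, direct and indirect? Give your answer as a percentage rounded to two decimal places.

31.20%

Ines reaches Windward along 2 paths.
Direct stake: 18% = 18%.
Via Brightwater → Quillon → Cinder: 100% × 20% × 100% × 66% = 13.2%.
Total: 18% + 13.2% = 31.2%.
Rounded: 31.20%.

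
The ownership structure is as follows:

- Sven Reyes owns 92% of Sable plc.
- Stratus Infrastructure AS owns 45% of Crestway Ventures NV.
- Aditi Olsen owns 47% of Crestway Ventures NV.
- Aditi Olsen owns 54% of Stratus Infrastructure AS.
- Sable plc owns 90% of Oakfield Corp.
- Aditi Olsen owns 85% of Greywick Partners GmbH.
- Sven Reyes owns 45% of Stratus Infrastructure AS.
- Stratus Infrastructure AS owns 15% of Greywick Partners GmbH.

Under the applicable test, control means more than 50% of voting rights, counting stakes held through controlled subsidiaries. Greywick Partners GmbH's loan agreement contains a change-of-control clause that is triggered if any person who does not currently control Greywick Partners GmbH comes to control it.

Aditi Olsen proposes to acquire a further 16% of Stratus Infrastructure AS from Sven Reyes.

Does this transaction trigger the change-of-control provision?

The purchase adds only to Aditi's holdings (Sven's stake shrinks), so Aditi is the only person who could newly come to control Greywick.
Aditi holds 54% of Stratus, so Aditi controls Stratus.
Stratus and Aditi together hold 15% + 85% = 100% of Greywick, so Aditi controls Greywick.
So Aditi already controls Greywick before the transaction.
After the purchase, Aditi's direct stake in Stratus rises to 54% + 16% = 70%, and Sven's stake falls to 29%.
Aditi controlled Greywick already, so this is not a new person acquiring control; every other person's position is unchanged or reduced.
No new person acquires control, so the clause is not triggered.

No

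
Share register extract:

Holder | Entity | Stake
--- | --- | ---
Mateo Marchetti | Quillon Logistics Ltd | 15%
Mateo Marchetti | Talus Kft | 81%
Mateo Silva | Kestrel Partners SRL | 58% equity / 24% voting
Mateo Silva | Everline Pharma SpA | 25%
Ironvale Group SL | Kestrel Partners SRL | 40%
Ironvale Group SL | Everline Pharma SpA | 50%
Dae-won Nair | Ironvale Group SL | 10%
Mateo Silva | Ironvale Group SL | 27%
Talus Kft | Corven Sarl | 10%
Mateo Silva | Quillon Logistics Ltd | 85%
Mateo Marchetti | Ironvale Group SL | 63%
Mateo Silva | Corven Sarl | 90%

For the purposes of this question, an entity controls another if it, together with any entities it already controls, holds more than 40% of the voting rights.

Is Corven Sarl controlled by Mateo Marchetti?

No

Mateo Marchetti holds 63% of Ironvale, so Mateo Marchetti controls Ironvale.
Mateo Marchetti holds 81% of Talus, so Mateo Marchetti controls Talus.
Ironvale holds 50% of Everline, so Mateo Marchetti controls Everline.
In Corven, Mateo Marchetti's side holds only 10%, not > 40%.
So Mateo Marchetti does not control Corven.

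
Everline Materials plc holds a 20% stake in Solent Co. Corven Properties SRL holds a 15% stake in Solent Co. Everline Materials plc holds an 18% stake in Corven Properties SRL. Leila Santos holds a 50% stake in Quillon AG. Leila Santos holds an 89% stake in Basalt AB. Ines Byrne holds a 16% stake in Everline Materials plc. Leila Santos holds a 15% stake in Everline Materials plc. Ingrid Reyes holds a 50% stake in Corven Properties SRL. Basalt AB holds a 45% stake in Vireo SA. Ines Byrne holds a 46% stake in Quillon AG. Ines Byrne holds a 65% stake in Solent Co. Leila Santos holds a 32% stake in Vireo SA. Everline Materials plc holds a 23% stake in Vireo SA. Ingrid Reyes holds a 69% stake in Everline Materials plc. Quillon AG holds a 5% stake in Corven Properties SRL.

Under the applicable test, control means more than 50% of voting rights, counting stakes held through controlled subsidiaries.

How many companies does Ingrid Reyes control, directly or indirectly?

Ingrid holds 69% of Everline, so Ingrid controls Everline.
Ingrid and Everline together hold 50% + 18% = 68% of Corven, so Ingrid controls Corven.
No other company's threshold is met.
Ingrid controls 2 companies.

2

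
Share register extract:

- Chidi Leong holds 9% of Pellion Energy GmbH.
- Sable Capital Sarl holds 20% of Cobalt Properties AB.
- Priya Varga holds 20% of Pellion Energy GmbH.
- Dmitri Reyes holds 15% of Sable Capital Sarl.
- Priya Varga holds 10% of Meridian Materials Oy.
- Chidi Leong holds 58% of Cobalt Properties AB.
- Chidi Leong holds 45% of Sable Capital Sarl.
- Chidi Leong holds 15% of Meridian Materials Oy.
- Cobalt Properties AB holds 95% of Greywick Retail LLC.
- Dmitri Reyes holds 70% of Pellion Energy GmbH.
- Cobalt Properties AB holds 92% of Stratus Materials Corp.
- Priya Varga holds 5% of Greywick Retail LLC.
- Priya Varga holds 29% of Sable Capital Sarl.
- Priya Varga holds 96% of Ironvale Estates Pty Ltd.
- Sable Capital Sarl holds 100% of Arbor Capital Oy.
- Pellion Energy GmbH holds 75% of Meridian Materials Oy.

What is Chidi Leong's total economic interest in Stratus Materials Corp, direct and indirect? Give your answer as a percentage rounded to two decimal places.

61.64%

Chidi reaches Stratus along 2 paths.
Via Cobalt: 58% × 92% = 53.36%.
Via Sable → Cobalt: 45% × 20% × 92% = 8.28%.
Total: 53.36% + 8.28% = 61.64%.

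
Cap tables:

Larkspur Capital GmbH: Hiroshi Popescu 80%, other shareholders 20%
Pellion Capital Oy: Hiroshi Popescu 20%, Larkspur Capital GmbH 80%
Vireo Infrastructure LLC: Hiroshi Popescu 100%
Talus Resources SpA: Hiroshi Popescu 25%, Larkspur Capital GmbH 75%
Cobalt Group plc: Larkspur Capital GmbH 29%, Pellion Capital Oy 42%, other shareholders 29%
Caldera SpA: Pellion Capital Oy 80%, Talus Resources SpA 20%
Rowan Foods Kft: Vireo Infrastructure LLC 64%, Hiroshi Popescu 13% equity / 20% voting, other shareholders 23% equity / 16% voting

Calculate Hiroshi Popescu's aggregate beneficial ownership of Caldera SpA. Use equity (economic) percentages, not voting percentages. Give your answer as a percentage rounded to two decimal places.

84.20%

Hiroshi reaches Caldera along 4 paths.
Via Pellion: 20% × 80% = 16%.
Via Larkspur → Pellion: 80% × 80% × 80% = 51.2%.
Via Talus: 25% × 20% = 5%.
Via Larkspur → Talus: 80% × 75% × 20% = 12%.
Total: 16% + 51.2% + 5% + 12% = 84.2%.
Rounded: 84.20%.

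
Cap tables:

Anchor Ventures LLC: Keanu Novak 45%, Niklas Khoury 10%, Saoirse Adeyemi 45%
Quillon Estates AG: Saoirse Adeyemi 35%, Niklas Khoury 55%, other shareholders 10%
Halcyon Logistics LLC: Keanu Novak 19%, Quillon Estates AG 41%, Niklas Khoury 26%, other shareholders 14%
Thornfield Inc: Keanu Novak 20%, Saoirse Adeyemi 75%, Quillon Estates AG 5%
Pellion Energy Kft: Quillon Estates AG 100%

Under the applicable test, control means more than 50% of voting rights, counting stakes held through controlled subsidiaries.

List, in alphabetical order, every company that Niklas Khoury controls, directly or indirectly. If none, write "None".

Halcyon Logistics LLC, Pellion Energy Kft, Quillon Estates AG

Niklas holds 55% of Quillon, so Niklas controls Quillon.
Quillon and Niklas together hold 41% + 26% = 67% of Halcyon, so Niklas controls Halcyon.
Quillon holds 100% of Pellion, so Niklas controls Pellion.
No other company's threshold is met.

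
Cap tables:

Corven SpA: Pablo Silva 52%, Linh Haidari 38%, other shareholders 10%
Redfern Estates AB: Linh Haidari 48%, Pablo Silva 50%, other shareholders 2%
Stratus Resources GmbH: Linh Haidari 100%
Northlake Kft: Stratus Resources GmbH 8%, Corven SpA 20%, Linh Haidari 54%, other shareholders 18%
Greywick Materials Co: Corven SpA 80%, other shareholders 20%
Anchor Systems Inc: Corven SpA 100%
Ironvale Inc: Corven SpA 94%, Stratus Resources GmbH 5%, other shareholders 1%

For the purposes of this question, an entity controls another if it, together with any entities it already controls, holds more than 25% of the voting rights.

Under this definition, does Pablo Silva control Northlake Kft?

No

Pablo holds 52% of Corven, so Pablo controls Corven.
Pablo holds 50% of Redfern, so Pablo controls Redfern.
Corven holds 80% of Greywick, so Pablo controls Greywick.
Corven holds 100% of Anchor, so Pablo controls Anchor.
Corven holds 94% of Ironvale, so Pablo controls Ironvale.
In Northlake, Pablo's side holds only 20%, not > 25%.
So Pablo does not control Northlake.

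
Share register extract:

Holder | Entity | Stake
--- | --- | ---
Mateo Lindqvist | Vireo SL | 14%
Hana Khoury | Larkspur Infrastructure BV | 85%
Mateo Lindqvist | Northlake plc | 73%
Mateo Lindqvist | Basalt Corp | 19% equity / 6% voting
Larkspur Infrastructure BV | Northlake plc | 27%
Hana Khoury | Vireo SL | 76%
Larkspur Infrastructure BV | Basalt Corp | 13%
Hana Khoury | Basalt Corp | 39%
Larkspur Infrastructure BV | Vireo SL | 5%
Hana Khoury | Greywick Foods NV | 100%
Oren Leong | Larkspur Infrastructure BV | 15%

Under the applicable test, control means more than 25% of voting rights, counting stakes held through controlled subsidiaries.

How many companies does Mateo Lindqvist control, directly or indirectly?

Mateo holds 73% of Northlake, so Mateo controls Northlake.
No other company's threshold is met.
Mateo controls 1 company.

1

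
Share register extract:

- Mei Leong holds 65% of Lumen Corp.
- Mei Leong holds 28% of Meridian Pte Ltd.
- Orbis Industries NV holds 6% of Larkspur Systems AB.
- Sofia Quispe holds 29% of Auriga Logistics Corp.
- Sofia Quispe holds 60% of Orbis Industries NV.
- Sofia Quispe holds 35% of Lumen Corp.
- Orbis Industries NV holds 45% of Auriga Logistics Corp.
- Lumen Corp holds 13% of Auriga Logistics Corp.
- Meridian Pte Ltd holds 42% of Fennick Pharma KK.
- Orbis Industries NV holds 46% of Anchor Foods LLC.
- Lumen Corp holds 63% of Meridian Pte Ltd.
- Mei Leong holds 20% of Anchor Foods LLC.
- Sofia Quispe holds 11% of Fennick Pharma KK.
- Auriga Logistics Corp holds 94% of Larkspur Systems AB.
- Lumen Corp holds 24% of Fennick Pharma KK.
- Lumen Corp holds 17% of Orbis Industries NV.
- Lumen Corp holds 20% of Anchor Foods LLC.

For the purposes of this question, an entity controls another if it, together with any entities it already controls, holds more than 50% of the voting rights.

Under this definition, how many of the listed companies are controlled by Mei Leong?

3

Mei holds 65% of Lumen, so Mei controls Lumen.
Mei and Lumen together hold 28% + 63% = 91% of Meridian, so Mei controls Meridian.
Meridian and Lumen together hold 42% + 24% = 66% of Fennick, so Mei controls Fennick.
No other company's threshold is met.
Mei controls 3 companies.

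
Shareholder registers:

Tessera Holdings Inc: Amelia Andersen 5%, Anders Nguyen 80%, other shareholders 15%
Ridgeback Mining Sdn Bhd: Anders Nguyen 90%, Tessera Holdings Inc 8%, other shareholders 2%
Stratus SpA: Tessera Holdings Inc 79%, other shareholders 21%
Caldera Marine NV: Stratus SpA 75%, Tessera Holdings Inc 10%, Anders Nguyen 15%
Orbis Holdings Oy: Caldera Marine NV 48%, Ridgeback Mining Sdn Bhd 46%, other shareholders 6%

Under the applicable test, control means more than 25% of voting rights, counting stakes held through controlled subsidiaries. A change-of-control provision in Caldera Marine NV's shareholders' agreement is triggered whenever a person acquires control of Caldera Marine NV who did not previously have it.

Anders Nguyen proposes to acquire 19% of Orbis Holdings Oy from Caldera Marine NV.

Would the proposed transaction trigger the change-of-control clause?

The purchase adds only to Anders's holdings (Caldera's stake shrinks), so Anders is the only person who could newly come to control Caldera.
Anders holds 80% of Tessera, so Anders controls Tessera.
Tessera holds 79% of Stratus, so Anders controls Stratus.
Stratus and Tessera and Anders together hold 75% + 10% + 15% = 100% of Caldera, so Anders controls Caldera.
So Anders already controls Caldera before the transaction.
After the purchase, Anders holds 19% of Orbis directly, and Caldera's stake falls to 29%.
Anders controlled Caldera already, so this is not a new person acquiring control; every other person's position is unchanged or reduced.
No new person acquires control, so the clause is not triggered.

No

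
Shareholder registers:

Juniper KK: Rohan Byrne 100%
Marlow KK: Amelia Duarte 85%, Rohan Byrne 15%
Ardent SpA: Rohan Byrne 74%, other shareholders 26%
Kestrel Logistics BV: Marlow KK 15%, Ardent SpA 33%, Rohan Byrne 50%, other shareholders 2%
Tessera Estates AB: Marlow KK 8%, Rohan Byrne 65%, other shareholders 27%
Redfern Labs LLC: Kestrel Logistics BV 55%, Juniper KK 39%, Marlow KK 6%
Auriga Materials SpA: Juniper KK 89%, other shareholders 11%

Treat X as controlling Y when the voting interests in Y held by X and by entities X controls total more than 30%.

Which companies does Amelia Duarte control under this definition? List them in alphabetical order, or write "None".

Marlow KK

Amelia holds 85% of Marlow, so Amelia controls Marlow.
No other company's threshold is met.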